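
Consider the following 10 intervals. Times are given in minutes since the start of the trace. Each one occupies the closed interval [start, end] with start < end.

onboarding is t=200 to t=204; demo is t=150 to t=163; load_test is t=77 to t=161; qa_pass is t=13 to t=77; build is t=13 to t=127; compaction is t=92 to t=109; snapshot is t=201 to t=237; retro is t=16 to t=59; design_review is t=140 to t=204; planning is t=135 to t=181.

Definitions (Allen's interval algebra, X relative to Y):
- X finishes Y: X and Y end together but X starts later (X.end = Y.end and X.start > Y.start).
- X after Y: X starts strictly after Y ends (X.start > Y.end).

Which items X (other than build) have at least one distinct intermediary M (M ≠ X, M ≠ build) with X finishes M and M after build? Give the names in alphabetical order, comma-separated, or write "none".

onboarding

Target build = [t=13, t=127].
Intermediaries M with M after build: demo, design_review, onboarding, planning, snapshot.
Via demo — items with X finishes demo: none.
Via design_review — items with X finishes design_review: onboarding.
Via onboarding — items with X finishes onboarding: none.
Via planning — items with X finishes planning: none.
Via snapshot — items with X finishes snapshot: none.
Union: onboarding.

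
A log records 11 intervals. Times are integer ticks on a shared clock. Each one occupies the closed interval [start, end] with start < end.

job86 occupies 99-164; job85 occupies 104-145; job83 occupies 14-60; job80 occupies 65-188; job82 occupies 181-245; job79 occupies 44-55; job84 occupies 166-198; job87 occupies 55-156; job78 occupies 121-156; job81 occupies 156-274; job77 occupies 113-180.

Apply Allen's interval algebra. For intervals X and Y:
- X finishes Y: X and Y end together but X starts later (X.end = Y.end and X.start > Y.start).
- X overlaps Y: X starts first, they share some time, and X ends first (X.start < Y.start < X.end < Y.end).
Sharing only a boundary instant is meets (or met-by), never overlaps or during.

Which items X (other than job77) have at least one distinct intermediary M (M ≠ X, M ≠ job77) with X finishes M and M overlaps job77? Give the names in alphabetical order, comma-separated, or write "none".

job78

Target job77 = [113, 180].
Intermediaries M with M overlaps job77: job85, job86, job87.
Via job85 — items with X finishes job85: none.
Via job86 — items with X finishes job86: none.
Via job87 — items with X finishes job87: job78.
Union: job78.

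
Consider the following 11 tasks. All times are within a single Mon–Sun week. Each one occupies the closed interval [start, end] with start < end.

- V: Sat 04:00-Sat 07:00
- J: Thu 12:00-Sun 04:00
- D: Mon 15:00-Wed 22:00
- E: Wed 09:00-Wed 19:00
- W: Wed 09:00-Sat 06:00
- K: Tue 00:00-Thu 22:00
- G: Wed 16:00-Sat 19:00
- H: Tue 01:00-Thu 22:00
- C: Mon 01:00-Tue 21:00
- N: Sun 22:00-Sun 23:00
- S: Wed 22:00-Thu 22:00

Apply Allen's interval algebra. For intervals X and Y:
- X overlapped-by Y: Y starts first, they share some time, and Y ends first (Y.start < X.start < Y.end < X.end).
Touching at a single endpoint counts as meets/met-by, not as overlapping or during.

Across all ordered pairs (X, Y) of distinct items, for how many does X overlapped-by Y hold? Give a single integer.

Checking all 110 ordered pairs for relation 'overlapped-by'; matching pairs in alphabetical order:
(D, C): D overlapped-by C ✓
(G, D): G overlapped-by D ✓
(G, E): G overlapped-by E ✓
(G, H): G overlapped-by H ✓
(G, K): G overlapped-by K ✓
(G, W): G overlapped-by W ✓
(H, C): H overlapped-by C ✓
(H, D): H overlapped-by D ✓
(J, G): J overlapped-by G ✓
(J, H): J overlapped-by H ✓
(J, K): J overlapped-by K ✓
(J, S): J overlapped-by S ✓
(J, W): J overlapped-by W ✓
(K, C): K overlapped-by C ✓
(K, D): K overlapped-by D ✓
(V, W): V overlapped-by W ✓
(W, D): W overlapped-by D ✓
(W, H): W overlapped-by H ✓
(W, K): W overlapped-by K ✓
Count: 19.

19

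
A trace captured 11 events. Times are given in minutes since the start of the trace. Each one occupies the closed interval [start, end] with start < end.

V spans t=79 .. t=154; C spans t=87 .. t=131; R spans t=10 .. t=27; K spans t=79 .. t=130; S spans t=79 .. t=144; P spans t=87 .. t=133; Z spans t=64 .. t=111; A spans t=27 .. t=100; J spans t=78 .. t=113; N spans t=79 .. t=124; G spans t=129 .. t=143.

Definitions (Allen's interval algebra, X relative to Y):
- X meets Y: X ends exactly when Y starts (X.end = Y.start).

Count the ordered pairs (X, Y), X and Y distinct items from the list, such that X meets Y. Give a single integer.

Checking all 110 ordered pairs for relation 'meets'; matching pairs in alphabetical order:
(R, A): R meets A ✓
Count: 1.

1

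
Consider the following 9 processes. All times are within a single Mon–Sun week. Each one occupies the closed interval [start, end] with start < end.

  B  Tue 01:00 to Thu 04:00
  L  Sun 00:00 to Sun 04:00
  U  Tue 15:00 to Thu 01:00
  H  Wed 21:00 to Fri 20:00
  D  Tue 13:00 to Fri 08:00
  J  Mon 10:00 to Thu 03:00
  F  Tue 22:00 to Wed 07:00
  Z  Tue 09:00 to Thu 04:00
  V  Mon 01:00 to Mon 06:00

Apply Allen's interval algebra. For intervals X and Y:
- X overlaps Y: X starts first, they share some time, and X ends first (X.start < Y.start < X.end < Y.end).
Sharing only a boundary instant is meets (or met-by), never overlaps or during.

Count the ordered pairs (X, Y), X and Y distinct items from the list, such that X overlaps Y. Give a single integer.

Checking all 72 ordered pairs for relation 'overlaps'; matching pairs in alphabetical order:
(B, D): B overlaps D ✓
(B, H): B overlaps H ✓
(D, H): D overlaps H ✓
(J, B): J overlaps B ✓
(J, D): J overlaps D ✓
(J, H): J overlaps H ✓
(J, Z): J overlaps Z ✓
(U, H): U overlaps H ✓
(Z, D): Z overlaps D ✓
(Z, H): Z overlaps H ✓
Count: 10.

10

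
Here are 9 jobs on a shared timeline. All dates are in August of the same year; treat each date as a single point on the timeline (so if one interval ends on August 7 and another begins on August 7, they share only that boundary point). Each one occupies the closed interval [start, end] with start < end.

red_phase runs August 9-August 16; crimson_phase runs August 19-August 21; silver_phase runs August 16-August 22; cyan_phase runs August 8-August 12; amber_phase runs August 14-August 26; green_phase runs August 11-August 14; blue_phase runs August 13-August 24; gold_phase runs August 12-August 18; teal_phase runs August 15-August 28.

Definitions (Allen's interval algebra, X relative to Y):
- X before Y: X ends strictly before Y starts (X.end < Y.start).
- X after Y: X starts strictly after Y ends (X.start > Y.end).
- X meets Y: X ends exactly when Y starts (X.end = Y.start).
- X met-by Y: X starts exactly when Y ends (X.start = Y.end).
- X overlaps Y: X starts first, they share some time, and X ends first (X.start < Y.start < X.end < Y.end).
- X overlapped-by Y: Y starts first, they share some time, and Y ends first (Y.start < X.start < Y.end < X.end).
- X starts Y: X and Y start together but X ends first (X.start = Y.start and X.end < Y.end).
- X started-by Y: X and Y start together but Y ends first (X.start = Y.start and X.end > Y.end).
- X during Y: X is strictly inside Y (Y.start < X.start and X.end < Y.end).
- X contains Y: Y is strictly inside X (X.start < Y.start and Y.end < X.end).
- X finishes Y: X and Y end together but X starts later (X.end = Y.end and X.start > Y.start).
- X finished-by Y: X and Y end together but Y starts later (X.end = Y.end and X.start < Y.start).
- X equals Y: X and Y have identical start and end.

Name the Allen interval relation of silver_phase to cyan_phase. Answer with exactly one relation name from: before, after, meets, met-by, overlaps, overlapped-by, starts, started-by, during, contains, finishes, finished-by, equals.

silver_phase = [August 16, August 22]; cyan_phase = [August 8, August 12].
Compare endpoints: silver_phase.start > cyan_phase.start, silver_phase.start > cyan_phase.end, silver_phase.end > cyan_phase.start, silver_phase.end > cyan_phase.end.
That pattern is 'after'.

after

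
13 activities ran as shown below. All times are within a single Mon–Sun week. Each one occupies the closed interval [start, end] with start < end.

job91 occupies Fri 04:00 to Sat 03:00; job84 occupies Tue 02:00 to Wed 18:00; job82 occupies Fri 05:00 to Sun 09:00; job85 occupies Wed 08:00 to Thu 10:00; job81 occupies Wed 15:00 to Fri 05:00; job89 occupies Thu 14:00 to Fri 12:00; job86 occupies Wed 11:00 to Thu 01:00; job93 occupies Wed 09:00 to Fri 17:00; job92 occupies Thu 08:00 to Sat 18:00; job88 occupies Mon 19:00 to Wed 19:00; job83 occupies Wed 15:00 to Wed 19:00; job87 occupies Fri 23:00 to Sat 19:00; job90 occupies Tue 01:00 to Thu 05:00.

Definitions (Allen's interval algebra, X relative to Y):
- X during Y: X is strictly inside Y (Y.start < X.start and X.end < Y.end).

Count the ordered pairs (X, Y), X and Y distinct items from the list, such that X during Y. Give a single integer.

Checking all 156 ordered pairs for relation 'during'; matching pairs in alphabetical order:
(job81, job93): job81 during job93 ✓
(job83, job85): job83 during job85 ✓
(job83, job86): job83 during job86 ✓
(job83, job90): job83 during job90 ✓
(job83, job93): job83 during job93 ✓
(job84, job88): job84 during job88 ✓
(job84, job90): job84 during job90 ✓
(job86, job85): job86 during job85 ✓
(job86, job90): job86 during job90 ✓
(job86, job93): job86 during job93 ✓
(job87, job82): job87 during job82 ✓
(job89, job92): job89 during job92 ✓
(job89, job93): job89 during job93 ✓
(job91, job92): job91 during job92 ✓
Count: 14.

14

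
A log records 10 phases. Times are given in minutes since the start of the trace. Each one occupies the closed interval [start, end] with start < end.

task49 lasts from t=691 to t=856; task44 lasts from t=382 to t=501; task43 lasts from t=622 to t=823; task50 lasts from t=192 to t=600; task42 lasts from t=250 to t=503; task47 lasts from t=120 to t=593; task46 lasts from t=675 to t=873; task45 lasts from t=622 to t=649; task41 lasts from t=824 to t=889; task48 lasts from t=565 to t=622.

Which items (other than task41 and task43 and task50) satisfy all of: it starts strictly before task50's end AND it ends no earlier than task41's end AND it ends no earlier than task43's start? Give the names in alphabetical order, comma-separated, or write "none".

Conditions: its start is strictly before task50's end (X.start < t=600) AND its end is no earlier than task41's end (X.end >= t=889) AND its end is no earlier than task43's start (X.end >= t=622).
task42: start t=250 < t=600? ✓; end t=503 >= t=889? ✗; end t=503 >= t=622? ✗ → no.
task44: start t=382 < t=600? ✓; end t=501 >= t=889? ✗; end t=501 >= t=622? ✗ → no.
task45: start t=622 < t=600? ✗; end t=649 >= t=889? ✗; end t=649 >= t=622? ✓ → no.
task46: start t=675 < t=600? ✗; end t=873 >= t=889? ✗; end t=873 >= t=622? ✓ → no.
task47: start t=120 < t=600? ✓; end t=593 >= t=889? ✗; end t=593 >= t=622? ✗ → no.
task48: start t=565 < t=600? ✓; end t=622 >= t=889? ✗; end t=622 >= t=622? ✓ → no.
task49: start t=691 < t=600? ✗; end t=856 >= t=889? ✗; end t=856 >= t=622? ✓ → no.
Result: none.

none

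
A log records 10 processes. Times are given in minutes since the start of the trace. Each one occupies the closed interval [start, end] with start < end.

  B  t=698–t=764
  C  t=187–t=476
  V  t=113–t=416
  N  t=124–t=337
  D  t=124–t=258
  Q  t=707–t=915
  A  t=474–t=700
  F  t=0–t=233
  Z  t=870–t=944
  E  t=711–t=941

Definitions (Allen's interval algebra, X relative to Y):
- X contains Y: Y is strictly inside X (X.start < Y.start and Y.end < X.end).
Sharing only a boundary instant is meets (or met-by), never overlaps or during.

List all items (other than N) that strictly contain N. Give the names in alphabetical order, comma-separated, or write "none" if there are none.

Target N = [t=124, t=337].
A [t=474, t=700] → after → no.
B [t=698, t=764] → after → no.
C [t=187, t=476] → overlapped-by → no.
D [t=124, t=258] → starts → no.
E [t=711, t=941] → after → no.
F [t=0, t=233] → overlaps → no.
Q [t=707, t=915] → after → no.
V [t=113, t=416] → contains → yes.
Z [t=870, t=944] → after → no.
Result: V.

V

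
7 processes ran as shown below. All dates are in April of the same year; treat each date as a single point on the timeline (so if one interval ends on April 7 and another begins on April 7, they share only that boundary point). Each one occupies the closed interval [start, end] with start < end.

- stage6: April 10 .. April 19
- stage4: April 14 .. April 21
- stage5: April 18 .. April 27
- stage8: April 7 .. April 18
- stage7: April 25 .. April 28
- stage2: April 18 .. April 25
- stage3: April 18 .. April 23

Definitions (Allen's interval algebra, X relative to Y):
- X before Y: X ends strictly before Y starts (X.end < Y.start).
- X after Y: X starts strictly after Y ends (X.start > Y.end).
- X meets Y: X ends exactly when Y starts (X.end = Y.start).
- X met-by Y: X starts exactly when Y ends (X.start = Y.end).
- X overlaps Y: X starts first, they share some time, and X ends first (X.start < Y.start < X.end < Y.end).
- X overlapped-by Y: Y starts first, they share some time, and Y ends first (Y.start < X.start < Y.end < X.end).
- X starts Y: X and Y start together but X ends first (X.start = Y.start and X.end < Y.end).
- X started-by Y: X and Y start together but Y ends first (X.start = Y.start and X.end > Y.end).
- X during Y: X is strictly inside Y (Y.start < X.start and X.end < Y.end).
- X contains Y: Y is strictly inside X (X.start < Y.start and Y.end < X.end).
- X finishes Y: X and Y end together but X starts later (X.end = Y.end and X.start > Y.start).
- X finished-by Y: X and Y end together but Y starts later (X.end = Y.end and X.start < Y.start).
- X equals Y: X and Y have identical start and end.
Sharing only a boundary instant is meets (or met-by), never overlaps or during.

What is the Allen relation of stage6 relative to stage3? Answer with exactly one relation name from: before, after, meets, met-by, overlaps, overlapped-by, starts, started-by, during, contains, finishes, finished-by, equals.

overlaps

stage6 = [April 10, April 19]; stage3 = [April 18, April 23].
Compare endpoints: stage6.start < stage3.start, stage6.start < stage3.end, stage6.end > stage3.start, stage6.end < stage3.end.
That pattern is 'overlaps'.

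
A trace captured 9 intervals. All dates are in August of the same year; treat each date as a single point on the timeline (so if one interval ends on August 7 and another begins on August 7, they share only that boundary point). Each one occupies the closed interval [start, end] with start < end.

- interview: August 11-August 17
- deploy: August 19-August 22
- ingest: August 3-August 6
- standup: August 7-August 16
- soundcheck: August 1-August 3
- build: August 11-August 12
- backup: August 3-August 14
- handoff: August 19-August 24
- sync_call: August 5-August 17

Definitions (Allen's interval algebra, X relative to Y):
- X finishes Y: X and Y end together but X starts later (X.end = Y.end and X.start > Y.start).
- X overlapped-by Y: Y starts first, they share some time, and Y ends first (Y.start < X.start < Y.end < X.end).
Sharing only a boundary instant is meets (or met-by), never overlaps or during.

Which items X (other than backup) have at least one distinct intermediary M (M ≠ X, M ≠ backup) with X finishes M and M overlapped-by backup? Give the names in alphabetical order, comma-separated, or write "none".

interview

Target backup = [August 3, August 14].
Intermediaries M with M overlapped-by backup: interview, standup, sync_call.
Via interview — items with X finishes interview: none.
Via standup — items with X finishes standup: none.
Via sync_call — items with X finishes sync_call: interview.
Union: interview.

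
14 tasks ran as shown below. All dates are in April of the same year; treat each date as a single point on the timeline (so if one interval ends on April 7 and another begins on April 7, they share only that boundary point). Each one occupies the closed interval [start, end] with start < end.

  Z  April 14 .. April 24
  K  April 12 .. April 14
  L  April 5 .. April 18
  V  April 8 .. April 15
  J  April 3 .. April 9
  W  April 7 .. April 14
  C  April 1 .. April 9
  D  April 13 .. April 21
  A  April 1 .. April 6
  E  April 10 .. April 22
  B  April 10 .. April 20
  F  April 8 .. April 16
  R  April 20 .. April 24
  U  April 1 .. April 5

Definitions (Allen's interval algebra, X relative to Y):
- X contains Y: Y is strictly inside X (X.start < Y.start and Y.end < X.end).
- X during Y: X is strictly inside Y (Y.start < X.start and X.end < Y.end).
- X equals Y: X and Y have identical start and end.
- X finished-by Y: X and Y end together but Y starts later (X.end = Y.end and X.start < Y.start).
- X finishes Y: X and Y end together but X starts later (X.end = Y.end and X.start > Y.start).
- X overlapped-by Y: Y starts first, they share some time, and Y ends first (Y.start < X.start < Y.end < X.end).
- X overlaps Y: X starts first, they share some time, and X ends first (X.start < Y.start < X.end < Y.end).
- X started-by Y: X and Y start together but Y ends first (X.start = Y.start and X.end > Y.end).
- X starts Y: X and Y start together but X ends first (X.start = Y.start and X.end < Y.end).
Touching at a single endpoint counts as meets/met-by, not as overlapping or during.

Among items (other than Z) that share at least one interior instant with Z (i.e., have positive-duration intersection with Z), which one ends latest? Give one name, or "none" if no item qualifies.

R

Target Z = [April 14, April 24].
A [April 1, April 6] → before → excluded.
B [April 10, April 20] → overlaps → candidate.
C [April 1, April 9] → before → excluded.
D [April 13, April 21] → overlaps → candidate.
E [April 10, April 22] → overlaps → candidate.
F [April 8, April 16] → overlaps → candidate.
J [April 3, April 9] → before → excluded.
K [April 12, April 14] → meets → excluded.
L [April 5, April 18] → overlaps → candidate.
R [April 20, April 24] → finishes → candidate.
U [April 1, April 5] → before → excluded.
V [April 8, April 15] → overlaps → candidate.
W [April 7, April 14] → meets → excluded.
Among candidates, latest end is April 24 → R.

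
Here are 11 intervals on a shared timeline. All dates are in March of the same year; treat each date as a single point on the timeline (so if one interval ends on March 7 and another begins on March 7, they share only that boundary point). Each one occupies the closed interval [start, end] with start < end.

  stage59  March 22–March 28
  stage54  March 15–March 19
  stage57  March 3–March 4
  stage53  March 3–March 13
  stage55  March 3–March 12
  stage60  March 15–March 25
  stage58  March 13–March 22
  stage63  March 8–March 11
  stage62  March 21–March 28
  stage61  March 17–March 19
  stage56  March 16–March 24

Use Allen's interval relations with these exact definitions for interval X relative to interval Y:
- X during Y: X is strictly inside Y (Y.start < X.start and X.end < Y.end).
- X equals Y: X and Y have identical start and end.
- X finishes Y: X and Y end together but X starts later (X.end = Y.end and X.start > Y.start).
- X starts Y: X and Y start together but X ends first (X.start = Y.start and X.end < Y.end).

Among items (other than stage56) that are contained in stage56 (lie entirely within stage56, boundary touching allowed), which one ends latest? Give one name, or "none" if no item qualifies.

stage61

Target stage56 = [March 16, March 24].
stage53 [March 3, March 13] → before → excluded.
stage54 [March 15, March 19] → overlaps → excluded.
stage55 [March 3, March 12] → before → excluded.
stage57 [March 3, March 4] → before → excluded.
stage58 [March 13, March 22] → overlaps → excluded.
stage59 [March 22, March 28] → overlapped-by → excluded.
stage60 [March 15, March 25] → contains → excluded.
stage61 [March 17, March 19] → during → candidate.
stage62 [March 21, March 28] → overlapped-by → excluded.
stage63 [March 8, March 11] → before → excluded.
Among candidates, latest end is March 19 → stage61.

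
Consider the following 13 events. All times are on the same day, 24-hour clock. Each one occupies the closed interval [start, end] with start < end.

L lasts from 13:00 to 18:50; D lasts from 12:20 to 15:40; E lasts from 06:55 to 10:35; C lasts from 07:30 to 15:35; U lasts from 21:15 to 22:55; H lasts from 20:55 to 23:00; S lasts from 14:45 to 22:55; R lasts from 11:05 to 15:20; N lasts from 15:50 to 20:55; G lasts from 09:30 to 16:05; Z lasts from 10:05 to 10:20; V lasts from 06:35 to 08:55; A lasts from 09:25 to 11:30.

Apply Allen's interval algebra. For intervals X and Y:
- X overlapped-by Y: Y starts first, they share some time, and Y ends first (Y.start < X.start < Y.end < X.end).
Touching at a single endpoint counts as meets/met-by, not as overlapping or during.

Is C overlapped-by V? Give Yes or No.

C = [07:30, 15:35], V = [06:35, 08:55].
Actual relation of C to V: overlapped-by.
Asked whether 'overlapped-by' holds → Yes.

Yes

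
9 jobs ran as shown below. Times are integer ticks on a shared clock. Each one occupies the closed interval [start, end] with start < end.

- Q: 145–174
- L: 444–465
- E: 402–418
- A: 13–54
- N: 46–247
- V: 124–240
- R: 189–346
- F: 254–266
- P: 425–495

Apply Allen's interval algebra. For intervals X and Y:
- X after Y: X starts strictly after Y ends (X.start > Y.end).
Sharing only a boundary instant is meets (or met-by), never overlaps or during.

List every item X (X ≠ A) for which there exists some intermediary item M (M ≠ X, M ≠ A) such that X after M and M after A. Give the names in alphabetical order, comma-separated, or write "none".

E, F, L, P, R

Target A = [13, 54].
Intermediaries M with M after A: E, F, L, P, Q, R, V.
Via E — items with X after E: L, P.
Via F — items with X after F: E, L, P.
Via L — items with X after L: none.
Via P — items with X after P: none.
Via Q — items with X after Q: E, F, L, P, R.
Via R — items with X after R: E, L, P.
Via V — items with X after V: E, F, L, P.
Union: E, F, L, P, R.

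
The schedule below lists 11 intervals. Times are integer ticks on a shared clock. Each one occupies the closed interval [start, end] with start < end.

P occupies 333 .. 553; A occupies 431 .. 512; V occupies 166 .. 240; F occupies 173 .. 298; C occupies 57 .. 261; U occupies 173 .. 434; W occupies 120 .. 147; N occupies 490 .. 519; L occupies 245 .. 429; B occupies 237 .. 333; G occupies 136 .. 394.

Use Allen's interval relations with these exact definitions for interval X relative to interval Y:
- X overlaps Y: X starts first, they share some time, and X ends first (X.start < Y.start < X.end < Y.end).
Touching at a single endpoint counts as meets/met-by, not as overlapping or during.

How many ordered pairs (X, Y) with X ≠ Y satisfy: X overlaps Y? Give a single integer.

Checking all 110 ordered pairs for relation 'overlaps'; matching pairs in alphabetical order:
(A, N): A overlaps N ✓
(B, L): B overlaps L ✓
(C, B): C overlaps B ✓
(C, F): C overlaps F ✓
(C, G): C overlaps G ✓
(C, L): C overlaps L ✓
(C, U): C overlaps U ✓
(F, B): F overlaps B ✓
(F, L): F overlaps L ✓
(G, L): G overlaps L ✓
(G, P): G overlaps P ✓
(G, U): G overlaps U ✓
(L, P): L overlaps P ✓
(U, A): U overlaps A ✓
(U, P): U overlaps P ✓
(V, B): V overlaps B ✓
(V, F): V overlaps F ✓
(V, U): V overlaps U ✓
(W, G): W overlaps G ✓
Count: 19.

19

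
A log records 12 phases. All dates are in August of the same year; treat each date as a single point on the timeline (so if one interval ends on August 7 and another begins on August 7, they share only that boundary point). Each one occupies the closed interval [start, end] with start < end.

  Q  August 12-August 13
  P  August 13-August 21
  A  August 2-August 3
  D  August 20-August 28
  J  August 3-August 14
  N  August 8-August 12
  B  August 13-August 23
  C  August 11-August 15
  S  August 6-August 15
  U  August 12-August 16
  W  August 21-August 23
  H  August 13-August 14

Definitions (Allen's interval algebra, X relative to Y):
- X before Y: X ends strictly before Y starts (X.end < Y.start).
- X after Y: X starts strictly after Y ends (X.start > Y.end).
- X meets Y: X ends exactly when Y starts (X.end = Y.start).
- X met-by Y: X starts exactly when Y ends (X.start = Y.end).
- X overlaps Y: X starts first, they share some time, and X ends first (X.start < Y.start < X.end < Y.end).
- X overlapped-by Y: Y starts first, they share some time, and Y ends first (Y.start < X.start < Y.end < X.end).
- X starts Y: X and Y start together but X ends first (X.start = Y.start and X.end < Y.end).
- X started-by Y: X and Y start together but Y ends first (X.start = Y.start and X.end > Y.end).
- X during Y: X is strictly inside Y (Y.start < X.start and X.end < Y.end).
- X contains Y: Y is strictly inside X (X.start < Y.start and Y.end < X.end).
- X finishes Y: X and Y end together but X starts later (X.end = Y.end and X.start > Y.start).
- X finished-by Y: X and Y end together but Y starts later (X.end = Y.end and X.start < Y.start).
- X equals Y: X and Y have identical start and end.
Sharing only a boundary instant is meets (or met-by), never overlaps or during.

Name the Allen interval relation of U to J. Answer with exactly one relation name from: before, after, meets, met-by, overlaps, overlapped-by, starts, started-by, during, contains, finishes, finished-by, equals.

U = [August 12, August 16]; J = [August 3, August 14].
Compare endpoints: U.start > J.start, U.start < J.end, U.end > J.start, U.end > J.end.
That pattern is 'overlapped-by'.

overlapped-by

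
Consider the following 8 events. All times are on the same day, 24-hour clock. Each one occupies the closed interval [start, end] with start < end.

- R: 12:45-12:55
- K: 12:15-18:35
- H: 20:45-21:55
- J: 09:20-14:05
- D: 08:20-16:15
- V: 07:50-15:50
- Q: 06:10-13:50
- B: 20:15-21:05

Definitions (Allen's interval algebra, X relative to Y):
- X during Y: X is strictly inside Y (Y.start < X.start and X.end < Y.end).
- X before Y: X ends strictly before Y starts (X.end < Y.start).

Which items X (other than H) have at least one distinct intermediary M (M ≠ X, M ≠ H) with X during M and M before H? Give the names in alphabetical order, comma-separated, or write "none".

Target H = [20:45, 21:55].
Intermediaries M with M before H: D, J, K, Q, R, V.
Via D — items with X during D: J, R.
Via J — items with X during J: R.
Via K — items with X during K: R.
Via Q — items with X during Q: R.
Via R — items with X during R: none.
Via V — items with X during V: J, R.
Union: J, R.

J, R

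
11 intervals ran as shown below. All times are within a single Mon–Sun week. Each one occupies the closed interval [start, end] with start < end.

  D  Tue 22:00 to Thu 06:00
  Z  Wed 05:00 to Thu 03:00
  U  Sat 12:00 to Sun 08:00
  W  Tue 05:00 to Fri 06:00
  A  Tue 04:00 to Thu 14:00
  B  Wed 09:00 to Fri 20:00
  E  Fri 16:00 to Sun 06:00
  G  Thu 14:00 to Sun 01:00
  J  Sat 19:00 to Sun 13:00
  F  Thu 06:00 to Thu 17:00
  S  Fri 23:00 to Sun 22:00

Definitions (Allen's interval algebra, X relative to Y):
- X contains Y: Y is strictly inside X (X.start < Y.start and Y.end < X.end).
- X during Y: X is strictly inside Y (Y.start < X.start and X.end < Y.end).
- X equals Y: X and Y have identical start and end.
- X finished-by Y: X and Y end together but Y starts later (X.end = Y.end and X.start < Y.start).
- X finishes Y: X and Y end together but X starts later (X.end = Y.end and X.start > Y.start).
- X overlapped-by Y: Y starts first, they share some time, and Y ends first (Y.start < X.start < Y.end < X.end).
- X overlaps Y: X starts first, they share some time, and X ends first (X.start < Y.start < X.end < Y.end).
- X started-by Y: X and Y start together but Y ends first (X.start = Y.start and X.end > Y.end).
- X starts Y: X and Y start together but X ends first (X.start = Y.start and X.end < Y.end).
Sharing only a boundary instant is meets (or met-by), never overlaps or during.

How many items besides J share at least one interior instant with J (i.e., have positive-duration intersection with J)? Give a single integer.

4

Target J = [Sat 19:00, Sun 13:00].
A [Tue 04:00, Thu 14:00] → before → no.
B [Wed 09:00, Fri 20:00] → before → no.
D [Tue 22:00, Thu 06:00] → before → no.
E [Fri 16:00, Sun 06:00] → overlaps → counts.
F [Thu 06:00, Thu 17:00] → before → no.
G [Thu 14:00, Sun 01:00] → overlaps → counts.
S [Fri 23:00, Sun 22:00] → contains → counts.
U [Sat 12:00, Sun 08:00] → overlaps → counts.
W [Tue 05:00, Fri 06:00] → before → no.
Z [Wed 05:00, Thu 03:00] → before → no.
Total: 4.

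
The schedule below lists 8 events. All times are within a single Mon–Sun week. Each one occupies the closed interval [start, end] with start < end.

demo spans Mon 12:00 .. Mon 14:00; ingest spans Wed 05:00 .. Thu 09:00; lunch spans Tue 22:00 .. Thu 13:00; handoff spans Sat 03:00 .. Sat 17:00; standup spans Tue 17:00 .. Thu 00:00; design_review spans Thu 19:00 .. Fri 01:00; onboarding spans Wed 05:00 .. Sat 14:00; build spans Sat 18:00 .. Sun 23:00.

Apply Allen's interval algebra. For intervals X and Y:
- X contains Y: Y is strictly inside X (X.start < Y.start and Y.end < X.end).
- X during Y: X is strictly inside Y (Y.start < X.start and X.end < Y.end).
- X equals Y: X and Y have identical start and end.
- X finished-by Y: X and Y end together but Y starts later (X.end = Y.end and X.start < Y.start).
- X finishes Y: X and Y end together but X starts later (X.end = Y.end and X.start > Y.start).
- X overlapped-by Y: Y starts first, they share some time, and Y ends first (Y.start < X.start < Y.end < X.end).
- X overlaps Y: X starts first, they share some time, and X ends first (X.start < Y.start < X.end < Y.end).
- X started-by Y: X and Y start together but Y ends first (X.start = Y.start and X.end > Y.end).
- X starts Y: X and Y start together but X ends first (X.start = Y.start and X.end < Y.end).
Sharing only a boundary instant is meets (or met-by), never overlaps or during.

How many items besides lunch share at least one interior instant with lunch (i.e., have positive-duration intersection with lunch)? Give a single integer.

Target lunch = [Tue 22:00, Thu 13:00].
build [Sat 18:00, Sun 23:00] → after → no.
demo [Mon 12:00, Mon 14:00] → before → no.
design_review [Thu 19:00, Fri 01:00] → after → no.
handoff [Sat 03:00, Sat 17:00] → after → no.
ingest [Wed 05:00, Thu 09:00] → during → counts.
onboarding [Wed 05:00, Sat 14:00] → overlapped-by → counts.
standup [Tue 17:00, Thu 00:00] → overlaps → counts.
Total: 3.

3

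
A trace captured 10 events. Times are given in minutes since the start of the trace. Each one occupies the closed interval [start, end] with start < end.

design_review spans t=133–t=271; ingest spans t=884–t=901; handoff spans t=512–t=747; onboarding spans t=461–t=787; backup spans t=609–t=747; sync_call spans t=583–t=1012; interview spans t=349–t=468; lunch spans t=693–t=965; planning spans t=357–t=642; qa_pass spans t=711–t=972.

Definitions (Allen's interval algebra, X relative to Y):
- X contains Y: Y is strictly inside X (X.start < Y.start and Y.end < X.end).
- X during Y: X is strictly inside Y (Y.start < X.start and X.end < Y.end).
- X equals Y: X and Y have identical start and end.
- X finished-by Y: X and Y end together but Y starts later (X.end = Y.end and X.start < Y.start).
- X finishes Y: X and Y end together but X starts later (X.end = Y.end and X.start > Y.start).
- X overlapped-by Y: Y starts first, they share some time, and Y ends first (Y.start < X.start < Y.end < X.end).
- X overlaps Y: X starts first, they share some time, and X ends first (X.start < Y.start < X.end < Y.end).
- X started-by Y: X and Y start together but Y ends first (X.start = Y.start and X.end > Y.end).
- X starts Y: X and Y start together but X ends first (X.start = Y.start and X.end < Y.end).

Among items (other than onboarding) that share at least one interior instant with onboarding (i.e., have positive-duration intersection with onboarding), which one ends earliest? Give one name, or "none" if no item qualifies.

Target onboarding = [t=461, t=787].
backup [t=609, t=747] → during → candidate.
design_review [t=133, t=271] → before → excluded.
handoff [t=512, t=747] → during → candidate.
ingest [t=884, t=901] → after → excluded.
interview [t=349, t=468] → overlaps → candidate.
lunch [t=693, t=965] → overlapped-by → candidate.
planning [t=357, t=642] → overlaps → candidate.
qa_pass [t=711, t=972] → overlapped-by → candidate.
sync_call [t=583, t=1012] → overlapped-by → candidate.
Among candidates, earliest end is t=468 → interview.

interview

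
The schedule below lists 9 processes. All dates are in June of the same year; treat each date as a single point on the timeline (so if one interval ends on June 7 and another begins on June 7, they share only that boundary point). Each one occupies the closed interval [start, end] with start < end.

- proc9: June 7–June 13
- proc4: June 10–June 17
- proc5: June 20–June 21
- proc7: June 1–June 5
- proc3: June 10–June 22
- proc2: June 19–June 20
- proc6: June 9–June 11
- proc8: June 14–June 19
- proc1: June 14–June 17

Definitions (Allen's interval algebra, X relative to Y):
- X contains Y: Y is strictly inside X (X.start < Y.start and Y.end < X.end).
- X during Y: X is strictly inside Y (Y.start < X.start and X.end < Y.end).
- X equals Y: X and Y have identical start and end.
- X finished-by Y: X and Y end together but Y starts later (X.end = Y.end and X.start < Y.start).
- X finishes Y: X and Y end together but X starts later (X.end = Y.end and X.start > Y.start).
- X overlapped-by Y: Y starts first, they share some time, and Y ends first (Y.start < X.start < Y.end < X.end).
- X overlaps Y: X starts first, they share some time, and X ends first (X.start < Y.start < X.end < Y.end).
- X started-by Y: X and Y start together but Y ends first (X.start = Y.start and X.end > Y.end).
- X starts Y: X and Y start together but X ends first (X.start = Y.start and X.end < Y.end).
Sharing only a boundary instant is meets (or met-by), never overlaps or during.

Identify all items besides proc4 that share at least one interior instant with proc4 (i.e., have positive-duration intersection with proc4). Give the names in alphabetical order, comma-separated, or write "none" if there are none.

Target proc4 = [June 10, June 17].
proc1 [June 14, June 17] → finishes → yes.
proc2 [June 19, June 20] → after → no.
proc3 [June 10, June 22] → started-by → yes.
proc5 [June 20, June 21] → after → no.
proc6 [June 9, June 11] → overlaps → yes.
proc7 [June 1, June 5] → before → no.
proc8 [June 14, June 19] → overlapped-by → yes.
proc9 [June 7, June 13] → overlaps → yes.
Result: proc1, proc3, proc6, proc8, proc9.

proc1, proc3, proc6, proc8, proc9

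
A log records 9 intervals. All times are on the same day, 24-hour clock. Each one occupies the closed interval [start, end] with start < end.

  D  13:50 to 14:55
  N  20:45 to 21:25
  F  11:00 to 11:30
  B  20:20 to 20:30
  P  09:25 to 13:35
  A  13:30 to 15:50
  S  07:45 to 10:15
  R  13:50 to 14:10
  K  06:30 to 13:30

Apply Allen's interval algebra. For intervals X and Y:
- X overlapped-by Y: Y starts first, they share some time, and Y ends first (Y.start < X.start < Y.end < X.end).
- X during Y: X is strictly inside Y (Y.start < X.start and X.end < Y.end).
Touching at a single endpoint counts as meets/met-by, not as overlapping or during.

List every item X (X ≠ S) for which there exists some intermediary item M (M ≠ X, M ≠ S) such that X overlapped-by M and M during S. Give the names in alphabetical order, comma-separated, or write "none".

Target S = [07:45, 10:15].
Intermediaries M with M during S: none.
Union: none.

none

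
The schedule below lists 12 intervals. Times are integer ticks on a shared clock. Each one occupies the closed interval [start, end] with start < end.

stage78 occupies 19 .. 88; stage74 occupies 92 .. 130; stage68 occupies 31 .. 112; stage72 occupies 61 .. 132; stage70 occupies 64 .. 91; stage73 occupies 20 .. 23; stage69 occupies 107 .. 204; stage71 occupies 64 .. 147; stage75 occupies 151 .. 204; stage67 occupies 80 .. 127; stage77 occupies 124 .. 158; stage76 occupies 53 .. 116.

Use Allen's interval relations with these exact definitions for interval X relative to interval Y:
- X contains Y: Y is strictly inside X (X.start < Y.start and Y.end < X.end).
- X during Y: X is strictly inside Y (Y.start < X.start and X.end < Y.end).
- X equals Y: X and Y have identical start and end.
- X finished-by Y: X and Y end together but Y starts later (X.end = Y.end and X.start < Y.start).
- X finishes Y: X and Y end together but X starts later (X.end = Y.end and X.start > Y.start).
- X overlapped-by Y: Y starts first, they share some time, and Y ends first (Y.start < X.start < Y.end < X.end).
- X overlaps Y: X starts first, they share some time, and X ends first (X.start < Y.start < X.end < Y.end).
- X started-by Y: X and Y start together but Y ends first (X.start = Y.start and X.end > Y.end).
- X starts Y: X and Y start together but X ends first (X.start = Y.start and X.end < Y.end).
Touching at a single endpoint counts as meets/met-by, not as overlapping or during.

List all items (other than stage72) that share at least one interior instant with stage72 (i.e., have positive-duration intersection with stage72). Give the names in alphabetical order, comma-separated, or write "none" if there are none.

Target stage72 = [61, 132].
stage67 [80, 127] → during → yes.
stage68 [31, 112] → overlaps → yes.
stage69 [107, 204] → overlapped-by → yes.
stage70 [64, 91] → during → yes.
stage71 [64, 147] → overlapped-by → yes.
stage73 [20, 23] → before → no.
stage74 [92, 130] → during → yes.
stage75 [151, 204] → after → no.
stage76 [53, 116] → overlaps → yes.
stage77 [124, 158] → overlapped-by → yes.
stage78 [19, 88] → overlaps → yes.
Result: stage67, stage68, stage69, stage70, stage71, stage74, stage76, stage77, stage78.

stage67, stage68, stage69, stage70, stage71, stage74, stage76, stage77, stage78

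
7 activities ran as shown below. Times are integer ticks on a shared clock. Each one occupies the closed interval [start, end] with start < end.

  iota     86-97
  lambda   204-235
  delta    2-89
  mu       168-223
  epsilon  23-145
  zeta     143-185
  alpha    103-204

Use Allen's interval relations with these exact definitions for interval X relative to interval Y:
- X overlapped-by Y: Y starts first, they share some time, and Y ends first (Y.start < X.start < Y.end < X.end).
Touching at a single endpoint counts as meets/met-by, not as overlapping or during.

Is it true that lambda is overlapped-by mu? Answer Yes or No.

lambda = [204, 235], mu = [168, 223].
Actual relation of lambda to mu: overlapped-by.
Asked whether 'overlapped-by' holds → Yes.

Yes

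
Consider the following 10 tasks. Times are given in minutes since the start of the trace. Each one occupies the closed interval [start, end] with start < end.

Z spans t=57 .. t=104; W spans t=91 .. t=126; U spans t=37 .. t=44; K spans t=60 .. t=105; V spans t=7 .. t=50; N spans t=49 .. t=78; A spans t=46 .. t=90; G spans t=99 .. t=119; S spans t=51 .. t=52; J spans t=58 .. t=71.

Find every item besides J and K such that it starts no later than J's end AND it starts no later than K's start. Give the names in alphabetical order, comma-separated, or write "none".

Conditions: its start is no later than J's end (X.start <= t=71) AND its start is no later than K's start (X.start <= t=60).
A: start t=46 <= t=71? ✓; start t=46 <= t=60? ✓ → yes.
G: start t=99 <= t=71? ✗; start t=99 <= t=60? ✗ → no.
N: start t=49 <= t=71? ✓; start t=49 <= t=60? ✓ → yes.
S: start t=51 <= t=71? ✓; start t=51 <= t=60? ✓ → yes.
U: start t=37 <= t=71? ✓; start t=37 <= t=60? ✓ → yes.
V: start t=7 <= t=71? ✓; start t=7 <= t=60? ✓ → yes.
W: start t=91 <= t=71? ✗; start t=91 <= t=60? ✗ → no.
Z: start t=57 <= t=71? ✓; start t=57 <= t=60? ✓ → yes.
Result: A, N, S, U, V, Z.

A, N, S, U, V, Z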